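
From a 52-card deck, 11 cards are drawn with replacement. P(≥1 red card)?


P(not a red card) = 26/52 = 1/2
P(none in 11 draws) = (1/2)^11 = 1/2048
P(≥1 red card) = 1 - 1/2048 = 2047/2048

P = 2047/2048 ≈ 99.95%


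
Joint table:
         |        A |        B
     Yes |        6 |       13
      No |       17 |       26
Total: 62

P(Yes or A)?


P(Yes∨A) = P(Yes) + P(A) - P(Yes∧A)
= (19 + 23 - 6)/62 = 36/62 = 18/31

P = 18/31 ≈ 58.06%


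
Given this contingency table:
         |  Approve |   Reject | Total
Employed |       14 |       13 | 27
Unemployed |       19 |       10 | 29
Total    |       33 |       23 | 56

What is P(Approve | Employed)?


P(Approve | Employed) = 14/(14+13) = 14/27

P(Approve|Employed) = 14/27 ≈ 51.85%


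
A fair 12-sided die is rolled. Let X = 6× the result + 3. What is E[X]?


E[die] = (1+12)/2 = 13/2
E[X] = 6×13/2 + 3 = 42

E[X] = 42


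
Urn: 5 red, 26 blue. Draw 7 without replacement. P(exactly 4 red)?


Hypergeometric: C(5,4)×C(26,3)/C(31,7)
= 5×2600/2629575 = 40/8091

P(X=4) = 40/8091 ≈ 0.49%


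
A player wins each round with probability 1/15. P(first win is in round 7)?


Geometric: P(X=7) = (1-p)^(k-1)×p = (14/15)^6×1/15 = 7529536/170859375

P(X=7) = 7529536/170859375 ≈ 4.41%


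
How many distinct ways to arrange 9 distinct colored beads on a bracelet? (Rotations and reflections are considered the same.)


Free circular arrangements: rotations and reflections both identified.
(n-1)!/2 = 8!/2 = 40320/2 = 20160

20160


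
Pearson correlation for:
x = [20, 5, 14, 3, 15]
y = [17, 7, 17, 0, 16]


n=5, Σx=57, Σy=57, Σxy=853, Σx²=855, Σy²=883
r = (5×853 - 57×57)/√((5×855 - 57²)(5×883 - 57²))
= 1016/√(1026×1166) = 1016/√1196316 ≈ 1016/1093.7623 ≈ 0.9289

r ≈ 0.9289


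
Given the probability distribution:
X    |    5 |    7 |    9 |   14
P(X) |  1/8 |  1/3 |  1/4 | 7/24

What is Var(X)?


E[X] = 223/24
E[X²] = 775/8
Var(X) = E[X²] - (E[X])² = 775/8 - 49729/576 = 6071/576

Var(X) = 6071/576 ≈ 10.5399


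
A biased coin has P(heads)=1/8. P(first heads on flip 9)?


Geometric: P(X=9) = (1-p)^(k-1)×p = (7/8)^8×1/8 = 5764801/134217728

P(X=9) = 5764801/134217728 ≈ 4.30%


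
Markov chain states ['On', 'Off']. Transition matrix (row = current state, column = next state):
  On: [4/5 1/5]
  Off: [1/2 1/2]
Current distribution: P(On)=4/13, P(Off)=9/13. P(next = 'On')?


P(next=On) = Σᵢ P(now=i)×P(i→On)
= 4/13×4/5 + 9/13×1/2
= 16/65 + 9/26 = 77/130

P = 77/130 ≈ 0.5923


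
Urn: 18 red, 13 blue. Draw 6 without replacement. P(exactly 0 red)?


Hypergeometric: C(18,0)×C(13,6)/C(31,6)
= 1×1716/736281 = 44/18879

P(X=0) = 44/18879 ≈ 0.23%


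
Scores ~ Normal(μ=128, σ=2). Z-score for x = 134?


z = (x - μ)/σ = (134 - 128)/2 = 3.0

z = 3.0


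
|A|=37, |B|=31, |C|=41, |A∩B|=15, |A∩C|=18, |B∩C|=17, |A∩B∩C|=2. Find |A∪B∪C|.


|A∪B∪C| = 37+31+41-15-18-17+2 = 61

|A∪B∪C| = 61


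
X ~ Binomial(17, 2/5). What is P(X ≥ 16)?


P(X ≥ 16) = Σ P(X=i) for i=16..17
P(X=16) = 3342336/762939453125
P(X=17) = 131072/762939453125
Sum = 3473408/762939453125

P(X ≥ 16) = 3473408/762939453125 ≈ 0.00%


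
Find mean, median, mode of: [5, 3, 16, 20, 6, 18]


Sorted: [3, 5, 6, 16, 18, 20]
Mean = 68/6 = 34/3
Median = 11
Freq: {5: 1, 3: 1, 16: 1, 20: 1, 6: 1, 18: 1}
Mode: No mode

Mean=34/3, Median=11, Mode=No mode


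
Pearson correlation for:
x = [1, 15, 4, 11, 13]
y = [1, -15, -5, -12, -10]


n=5, Σx=44, Σy=-41, Σxy=-506, Σx²=532, Σy²=495
r = (5×(-506) - 44×(-41))/√((5×532 - 44²)(5×495 - (-41)²))
= -726/√(724×794) = -726/√574856 ≈ -726/758.1926 ≈ -0.9575

r ≈ -0.9575


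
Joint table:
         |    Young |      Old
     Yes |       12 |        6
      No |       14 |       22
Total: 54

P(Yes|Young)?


P(Yes|Young) = 12/(12+14) = 12/26 = 6/13

P = 6/13 ≈ 46.15%


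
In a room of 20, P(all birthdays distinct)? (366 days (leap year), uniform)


P(all different) = Π(366-i)/366 for i=0..19
= (366/366)×(365/366)×...×(347/366)
= 0.589430

P ≈ 0.5894 ≈ 58.94%


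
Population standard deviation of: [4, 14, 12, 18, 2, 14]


Mean = 64/6 = 32/3
  (4-32/3)²=400/9
  (14-32/3)²=100/9
  (12-32/3)²=16/9
  (18-32/3)²=484/9
  (2-32/3)²=676/9
  (14-32/3)²=100/9
Σ(x-μ)² = 592/3
σ² = (592/3)/6 = 296/9

σ = √(296/9) ≈ 5.7349


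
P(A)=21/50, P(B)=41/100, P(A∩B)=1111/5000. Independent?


P(A)×P(B) = 861/5000
P(A∩B) = 1111/5000
Not equal → NOT independent

No, not independent


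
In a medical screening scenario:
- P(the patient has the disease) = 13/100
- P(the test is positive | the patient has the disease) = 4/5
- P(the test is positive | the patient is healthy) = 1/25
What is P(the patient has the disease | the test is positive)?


Using Bayes' theorem:
P(A|B) = P(B|A)·P(A) / P(B)

P(the test is positive) = 4/5 × 13/100 + 1/25 × 87/100
= 13/125 + 87/2500 = 347/2500

P(the patient has the disease|the test is positive) = (13/125) / (347/2500) = 260/347

P(the patient has the disease|the test is positive) = 260/347 ≈ 74.93%


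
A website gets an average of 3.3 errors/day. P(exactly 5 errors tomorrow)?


Poisson(λ=3.3): P(X=5) = e^(-λ)×λ^k/k!
= e^(-3.3) × 3.3^5 / 5!
≈ 0.0368831674 × 391.35393 / 120 ≈ 0.120286

P(X=5) ≈ 0.120286 ≈ 12.03%


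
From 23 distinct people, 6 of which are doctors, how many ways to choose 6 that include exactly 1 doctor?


Choose 1 of the 6 doctors and 5 of the other 17 people:
C(6,1)×C(17,5) = 6×6188 = 37128

37128


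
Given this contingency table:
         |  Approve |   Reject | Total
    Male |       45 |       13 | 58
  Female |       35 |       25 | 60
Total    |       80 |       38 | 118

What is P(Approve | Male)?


P(Approve | Male) = 45/(45+13) = 45/58

P(Approve|Male) = 45/58 ≈ 77.59%


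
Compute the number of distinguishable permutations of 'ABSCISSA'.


Letters: 8, freq: {'A': 2, 'B': 1, 'S': 3, 'C': 1, 'I': 1}
8!/(2!×1!×3!×1!×1!) = 40320/12 = 3360

3360


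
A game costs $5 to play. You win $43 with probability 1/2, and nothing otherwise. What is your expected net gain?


E[gain] = (43-5)×1/2 + (-5)×1/2
= 19 - 5/2 = 33/2

Expected net gain = $33/2 ≈ $16.50


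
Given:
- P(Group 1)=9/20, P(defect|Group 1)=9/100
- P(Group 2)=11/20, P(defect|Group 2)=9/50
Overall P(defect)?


P(B) = Σ P(B|Aᵢ)×P(Aᵢ)
  9/100×9/20 = 81/2000
  9/50×11/20 = 99/1000
Sum = 279/2000

P(defect) = 279/2000 ≈ 13.95%


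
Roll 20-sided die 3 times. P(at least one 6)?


P(no 6)^3 = (19/20)^3 = 6859/8000
P(≥1) = 1 - 6859/8000 = 1141/8000

P = 1141/8000 ≈ 14.26%


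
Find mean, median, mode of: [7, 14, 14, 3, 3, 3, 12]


Sorted: [3, 3, 3, 7, 12, 14, 14]
Mean = 56/7 = 8
Median = 7
Freq: {7: 1, 14: 2, 3: 3, 12: 1}
Mode: [3]

Mean=8, Median=7, Mode=3


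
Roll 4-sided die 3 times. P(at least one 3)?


P(no 3)^3 = (3/4)^3 = 27/64
P(≥1) = 1 - 27/64 = 37/64

P = 37/64 ≈ 57.81%


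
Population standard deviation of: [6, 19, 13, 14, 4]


Mean = 56/5
  (6-56/5)²=676/25
  (19-56/5)²=1521/25
  (13-56/5)²=81/25
  (14-56/5)²=196/25
  (4-56/5)²=1296/25
Σ(x-μ)² = 754/5
σ² = (754/5)/5 = 754/25

σ = √(754/25) ≈ 5.4918


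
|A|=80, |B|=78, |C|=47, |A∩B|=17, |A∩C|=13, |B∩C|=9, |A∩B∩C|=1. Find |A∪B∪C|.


|A∪B∪C| = 80+78+47-17-13-9+1 = 167

|A∪B∪C| = 167


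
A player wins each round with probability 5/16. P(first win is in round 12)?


Geometric: P(X=12) = (1-p)^(k-1)×p = (11/16)^11×5/16 = 1426558353055/281474976710656

P(X=12) = 1426558353055/281474976710656 ≈ 0.51%


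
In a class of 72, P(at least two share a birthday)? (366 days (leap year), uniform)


P(all different) = Π(366-i)/366 for i=0..71
= 0.000559
P(match) = 1 - 0.000559 = 0.999441

P ≈ 0.9994 ≈ 99.94%


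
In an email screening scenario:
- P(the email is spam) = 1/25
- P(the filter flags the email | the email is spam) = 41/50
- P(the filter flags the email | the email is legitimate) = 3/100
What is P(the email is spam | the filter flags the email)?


Using Bayes' theorem:
P(A|B) = P(B|A)·P(A) / P(B)

P(the filter flags the email) = 41/50 × 1/25 + 3/100 × 24/25
= 41/1250 + 18/625 = 77/1250

P(the email is spam|the filter flags the email) = (41/1250) / (77/1250) = 41/77

P(the email is spam|the filter flags the email) = 41/77 ≈ 53.25%


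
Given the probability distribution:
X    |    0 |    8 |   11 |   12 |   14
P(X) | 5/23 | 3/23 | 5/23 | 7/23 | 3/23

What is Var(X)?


E[X] = 205/23
E[X²] = 2393/23
Var(X) = E[X²] - (E[X])² = 2393/23 - 42025/529 = 13014/529

Var(X) = 13014/529 ≈ 24.6011


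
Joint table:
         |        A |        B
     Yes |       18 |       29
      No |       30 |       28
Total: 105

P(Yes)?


P(Yes) = (18+29)/105 = 47/105

P(Yes) = 47/105 ≈ 44.76%


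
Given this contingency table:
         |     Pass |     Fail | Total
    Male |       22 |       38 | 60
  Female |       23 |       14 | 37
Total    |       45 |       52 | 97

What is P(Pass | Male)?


P(Pass | Male) = 22/(22+38) = 22/60 = 11/30

P(Pass|Male) = 11/30 ≈ 36.67%


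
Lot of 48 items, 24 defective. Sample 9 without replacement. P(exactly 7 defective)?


Hypergeometric: C(24,7)×C(24,2)/C(48,9)
= 346104×276/1677106640 = 23598/414305

P(X=7) = 23598/414305 ≈ 5.70%


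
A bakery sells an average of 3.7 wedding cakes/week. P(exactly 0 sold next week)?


Poisson(λ=3.7): P(X=0) = e^(-λ)×λ^k/k!
= e^(-3.7) × 3.7^0 / 0!
≈ 0.02472352647 × 1 / 1 ≈ 0.024724

P(X=0) ≈ 0.024724 ≈ 2.47%


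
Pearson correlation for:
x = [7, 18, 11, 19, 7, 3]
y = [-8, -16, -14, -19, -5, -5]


n=6, Σx=65, Σy=-67, Σxy=-909, Σx²=913, Σy²=927
r = (6×(-909) - 65×(-67))/√((6×913 - 65²)(6×927 - (-67)²))
= -1099/√(1253×1073) = -1099/√1344469 ≈ -1099/1159.5124 ≈ -0.9478

r ≈ -0.9478


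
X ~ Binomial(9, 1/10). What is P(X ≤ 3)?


P(X ≤ 3) = Σ P(X=i) for i=0..3
P(X=0) = 387420489/1000000000
P(X=1) = 387420489/1000000000
P(X=2) = 43046721/250000000
P(X=3) = 11160261/250000000
Sum = 495834453/500000000

P(X ≤ 3) = 495834453/500000000 ≈ 99.17%


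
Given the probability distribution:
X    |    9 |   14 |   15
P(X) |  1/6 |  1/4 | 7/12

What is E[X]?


E[X] = Σ x·P(X=x)
= (9)×(1/6) + (14)×(1/4) + (15)×(7/12)
= 55/4

E[X] = 55/4


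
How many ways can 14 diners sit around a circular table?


Circular arrangements of 14 distinct objects: fix one position to break rotational symmetry.
(n-1)! = 13! = 6227020800

6227020800


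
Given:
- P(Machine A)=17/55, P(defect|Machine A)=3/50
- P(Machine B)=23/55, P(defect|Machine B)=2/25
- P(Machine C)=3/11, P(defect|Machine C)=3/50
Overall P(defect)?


P(B) = Σ P(B|Aᵢ)×P(Aᵢ)
  3/50×17/55 = 51/2750
  2/25×23/55 = 46/1375
  3/50×3/11 = 9/550
Sum = 94/1375

P(defect) = 94/1375 ≈ 6.84%


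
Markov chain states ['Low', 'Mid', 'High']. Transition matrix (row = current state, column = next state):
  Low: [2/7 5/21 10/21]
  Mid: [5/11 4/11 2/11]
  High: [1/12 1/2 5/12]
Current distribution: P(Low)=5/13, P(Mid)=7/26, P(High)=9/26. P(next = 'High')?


P(next=High) = Σᵢ P(now=i)×P(i→High)
= 5/13×10/21 + 7/26×2/11 + 9/26×5/12
= 50/273 + 7/143 + 15/104 = 9041/24024

P = 9041/24024 ≈ 0.3763


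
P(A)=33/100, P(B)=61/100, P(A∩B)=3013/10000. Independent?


P(A)×P(B) = 2013/10000
P(A∩B) = 3013/10000
Not equal → NOT independent

No, not independent


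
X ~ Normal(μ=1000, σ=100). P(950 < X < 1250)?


z₁=(950-1000)/100=-0.5, z₂=(1250-1000)/100=2.5
P = Φ(2.5) - Φ(-0.5) = 0.993790 - 0.308538 = 0.685252 ≈ 0.6853

P(950 < X < 1250) ≈ 0.6853


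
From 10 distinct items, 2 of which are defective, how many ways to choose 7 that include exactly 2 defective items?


Choose 2 of the 2 defective items and 5 of the other 8 items:
C(2,2)×C(8,5) = 1×56 = 56

56


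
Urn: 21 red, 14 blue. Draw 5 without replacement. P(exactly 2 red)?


Hypergeometric: C(21,2)×C(14,3)/C(35,5)
= 210×364/324632 = 1365/5797

P(X=2) = 1365/5797 ≈ 23.55%


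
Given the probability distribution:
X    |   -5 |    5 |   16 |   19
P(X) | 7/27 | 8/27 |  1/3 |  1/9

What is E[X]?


E[X] = Σ x·P(X=x)
= (-5)×(7/27) + (5)×(8/27) + (16)×(1/3) + (19)×(1/9)
= 206/27

E[X] = 206/27


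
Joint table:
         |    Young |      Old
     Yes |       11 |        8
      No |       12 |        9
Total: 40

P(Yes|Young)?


P(Yes|Young) = 11/(11+12) = 11/23

P = 11/23 ≈ 47.83%


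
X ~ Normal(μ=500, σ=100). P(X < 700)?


z = (700-500)/100 = 2.0
P(Z < 2.0) = 0.9772

P(X < 700) ≈ 0.9772


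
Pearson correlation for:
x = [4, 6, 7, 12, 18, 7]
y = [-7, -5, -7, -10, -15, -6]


n=6, Σx=54, Σy=-50, Σxy=-539, Σx²=618, Σy²=484
r = (6×(-539) - 54×(-50))/√((6×618 - 54²)(6×484 - (-50)²))
= -534/√(792×404) = -534/√319968 ≈ -534/565.6571 ≈ -0.9440

r ≈ -0.9440


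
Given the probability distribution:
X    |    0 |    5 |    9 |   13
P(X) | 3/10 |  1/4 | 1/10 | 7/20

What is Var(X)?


E[X] = 67/10
E[X²] = 147/2
Var(X) = E[X²] - (E[X])² = 147/2 - 4489/100 = 2861/100

Var(X) = 2861/100 ≈ 28.6100


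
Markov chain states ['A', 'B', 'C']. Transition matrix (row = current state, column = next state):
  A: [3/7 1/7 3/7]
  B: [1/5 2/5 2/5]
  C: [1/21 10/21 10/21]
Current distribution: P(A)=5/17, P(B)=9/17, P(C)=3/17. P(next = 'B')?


P(next=B) = Σᵢ P(now=i)×P(i→B)
= 5/17×1/7 + 9/17×2/5 + 3/17×10/21
= 5/119 + 18/85 + 10/119 = 201/595

P = 201/595 ≈ 0.3378


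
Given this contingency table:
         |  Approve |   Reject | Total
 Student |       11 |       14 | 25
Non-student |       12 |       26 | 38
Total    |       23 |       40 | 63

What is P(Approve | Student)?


P(Approve | Student) = 11/(11+14) = 11/25

P(Approve|Student) = 11/25 ≈ 44.00%


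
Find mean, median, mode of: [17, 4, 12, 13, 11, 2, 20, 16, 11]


Sorted: [2, 4, 11, 11, 12, 13, 16, 17, 20]
Mean = 106/9
Median = 12
Freq: {17: 1, 4: 1, 12: 1, 13: 1, 11: 2, 2: 1, 20: 1, 16: 1}
Mode: [11]

Mean=106/9, Median=12, Mode=11


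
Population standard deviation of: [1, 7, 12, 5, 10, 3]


Mean = 38/6 = 19/3
  (1-19/3)²=256/9
  (7-19/3)²=4/9
  (12-19/3)²=289/9
  (5-19/3)²=16/9
  (10-19/3)²=121/9
  (3-19/3)²=100/9
Σ(x-μ)² = 262/3
σ² = (262/3)/6 = 131/9

σ = √(131/9) ≈ 3.8152


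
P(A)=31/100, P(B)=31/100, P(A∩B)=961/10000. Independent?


P(A)×P(B) = 961/10000
P(A∩B) = 961/10000
Equal ✓ → Independent

Yes, independent


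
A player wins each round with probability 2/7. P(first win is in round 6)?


Geometric: P(X=6) = (1-p)^(k-1)×p = (5/7)^5×2/7 = 6250/117649

P(X=6) = 6250/117649 ≈ 5.31%


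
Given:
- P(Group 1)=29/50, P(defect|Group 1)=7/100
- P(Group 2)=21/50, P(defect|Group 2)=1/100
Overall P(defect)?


P(B) = Σ P(B|Aᵢ)×P(Aᵢ)
  7/100×29/50 = 203/5000
  1/100×21/50 = 21/5000
Sum = 28/625

P(defect) = 28/625 ≈ 4.48%


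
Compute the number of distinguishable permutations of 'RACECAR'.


Letters: 7, freq: {'R': 2, 'A': 2, 'C': 2, 'E': 1}
7!/(2!×2!×2!×1!) = 5040/8 = 630

630


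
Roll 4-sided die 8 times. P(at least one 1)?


P(no 1)^8 = (3/4)^8 = 6561/65536
P(≥1) = 1 - 6561/65536 = 58975/65536

P = 58975/65536 ≈ 89.99%


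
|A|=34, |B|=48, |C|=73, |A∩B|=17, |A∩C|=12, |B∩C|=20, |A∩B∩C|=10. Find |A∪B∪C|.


|A∪B∪C| = 34+48+73-17-12-20+10 = 116

|A∪B∪C| = 116


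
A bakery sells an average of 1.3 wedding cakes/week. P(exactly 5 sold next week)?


Poisson(λ=1.3): P(X=5) = e^(-λ)×λ^k/k!
= e^(-1.3) × 1.3^5 / 5!
≈ 0.272531793 × 3.71293 / 120 ≈ 0.008432

P(X=5) ≈ 0.008432 ≈ 0.84%


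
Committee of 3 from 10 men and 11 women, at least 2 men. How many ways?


Count by #men:
  2M,1W: C(10,2)×C(11,1)=495
  3M,0W: C(10,3)×C(11,0)=120
Total = 615

615


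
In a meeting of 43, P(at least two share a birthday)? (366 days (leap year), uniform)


P(all different) = Π(366-i)/366 for i=0..42
= 0.076637
P(match) = 1 - 0.076637 = 0.923363

P ≈ 0.9234 ≈ 92.34%


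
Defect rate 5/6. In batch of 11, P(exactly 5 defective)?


Binomial: P(X=5) = C(11,5)×p^5×(1-p)^6
= 462 × 3125/7776 × 1/46656 = 240625/60466176

P(X=5) = 240625/60466176 ≈ 0.40%


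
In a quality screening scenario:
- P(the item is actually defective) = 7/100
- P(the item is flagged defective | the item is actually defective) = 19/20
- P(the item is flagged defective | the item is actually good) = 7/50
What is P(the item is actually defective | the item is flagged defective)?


Using Bayes' theorem:
P(A|B) = P(B|A)·P(A) / P(B)

P(the item is flagged defective) = 19/20 × 7/100 + 7/50 × 93/100
= 133/2000 + 651/5000 = 1967/10000

P(the item is actually defective|the item is flagged defective) = (133/2000) / (1967/10000) = 95/281

P(the item is actually defective|the item is flagged defective) = 95/281 ≈ 33.81%


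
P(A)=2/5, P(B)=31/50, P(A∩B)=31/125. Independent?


P(A)×P(B) = 31/125
P(A∩B) = 31/125
Equal ✓ → Independent

Yes, independent


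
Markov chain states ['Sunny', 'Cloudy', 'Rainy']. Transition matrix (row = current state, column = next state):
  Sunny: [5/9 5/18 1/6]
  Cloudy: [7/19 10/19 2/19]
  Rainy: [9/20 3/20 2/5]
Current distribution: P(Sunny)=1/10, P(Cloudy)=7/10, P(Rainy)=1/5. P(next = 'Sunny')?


P(next=Sunny) = Σᵢ P(now=i)×P(i→Sunny)
= 1/10×5/9 + 7/10×7/19 + 1/5×9/20
= 1/18 + 49/190 + 9/100 = 6899/17100

P = 6899/17100 ≈ 0.4035


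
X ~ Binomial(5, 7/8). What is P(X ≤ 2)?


P(X ≤ 2) = Σ P(X=i) for i=0..2
P(X=0) = 1/32768
P(X=1) = 35/32768
P(X=2) = 245/16384
Sum = 263/16384

P(X ≤ 2) = 263/16384 ≈ 1.61%


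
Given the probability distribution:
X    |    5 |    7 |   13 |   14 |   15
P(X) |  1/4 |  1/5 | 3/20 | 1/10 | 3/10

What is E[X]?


E[X] = Σ x·P(X=x)
= (5)×(1/4) + (7)×(1/5) + (13)×(3/20) + (14)×(1/10) + (15)×(3/10)
= 21/2

E[X] = 21/2


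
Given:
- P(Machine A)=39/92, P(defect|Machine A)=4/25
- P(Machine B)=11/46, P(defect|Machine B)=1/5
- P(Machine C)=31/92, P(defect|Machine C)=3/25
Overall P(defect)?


P(B) = Σ P(B|Aᵢ)×P(Aᵢ)
  4/25×39/92 = 39/575
  1/5×11/46 = 11/230
  3/25×31/92 = 93/2300
Sum = 359/2300

P(defect) = 359/2300 ≈ 15.61%


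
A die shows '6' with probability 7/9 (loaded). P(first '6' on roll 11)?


Geometric: P(X=11) = (1-p)^(k-1)×p = (2/9)^10×7/9 = 7168/31381059609

P(X=11) = 7168/31381059609 ≈ 0.00%


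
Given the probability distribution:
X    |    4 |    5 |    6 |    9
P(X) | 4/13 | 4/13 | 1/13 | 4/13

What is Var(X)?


E[X] = 6
E[X²] = 524/13
Var(X) = E[X²] - (E[X])² = 524/13 - 36 = 56/13

Var(X) = 56/13 ≈ 4.3077


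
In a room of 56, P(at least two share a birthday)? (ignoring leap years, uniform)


P(all different) = Π(365-i)/365 for i=0..55
= 0.011668
P(match) = 1 - 0.011668 = 0.988332

P ≈ 0.9883 ≈ 98.83%


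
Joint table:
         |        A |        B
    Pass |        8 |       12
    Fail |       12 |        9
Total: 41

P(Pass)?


P(Pass) = (8+12)/41 = 20/41

P(Pass) = 20/41 ≈ 48.78%


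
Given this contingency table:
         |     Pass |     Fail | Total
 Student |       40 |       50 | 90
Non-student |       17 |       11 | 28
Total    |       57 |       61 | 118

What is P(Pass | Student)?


P(Pass | Student) = 40/(40+50) = 40/90 = 4/9

P(Pass|Student) = 4/9 ≈ 44.44%


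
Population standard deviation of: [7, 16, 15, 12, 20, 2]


Mean = 72/6 = 12
  (7-12)²=25
  (16-12)²=16
  (15-12)²=9
  (12-12)²=0
  (20-12)²=64
  (2-12)²=100
Σ(x-μ)² = 214
σ² = 214/6 = 107/3

σ = √(107/3) ≈ 5.9722


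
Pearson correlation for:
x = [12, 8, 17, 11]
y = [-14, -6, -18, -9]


n=4, Σx=48, Σy=-47, Σxy=-621, Σx²=618, Σy²=637
r = (4×(-621) - 48×(-47))/√((4×618 - 48²)(4×637 - (-47)²))
= -228/√(168×339) = -228/√56952 ≈ -228/238.6462 ≈ -0.9554

r ≈ -0.9554


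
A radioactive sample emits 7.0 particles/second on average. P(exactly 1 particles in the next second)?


Poisson(λ=7.0): P(X=1) = e^(-λ)×λ^k/k!
= e^(-7.0) × 7.0^1 / 1!
≈ 0.0009118819656 × 7 / 1 ≈ 0.006383

P(X=1) ≈ 0.006383 ≈ 0.64%


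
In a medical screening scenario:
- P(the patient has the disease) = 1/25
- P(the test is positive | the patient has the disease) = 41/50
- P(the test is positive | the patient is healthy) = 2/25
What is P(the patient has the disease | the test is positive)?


Using Bayes' theorem:
P(A|B) = P(B|A)·P(A) / P(B)

P(the test is positive) = 41/50 × 1/25 + 2/25 × 24/25
= 41/1250 + 48/625 = 137/1250

P(the patient has the disease|the test is positive) = (41/1250) / (137/1250) = 41/137

P(the patient has the disease|the test is positive) = 41/137 ≈ 29.93%


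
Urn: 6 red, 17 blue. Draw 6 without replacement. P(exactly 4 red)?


Hypergeometric: C(6,4)×C(17,2)/C(23,6)
= 15×136/100947 = 680/33649

P(X=4) = 680/33649 ≈ 2.02%


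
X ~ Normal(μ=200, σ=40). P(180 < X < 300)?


z₁=(180-200)/40=-0.5, z₂=(300-200)/40=2.5
P = Φ(2.5) - Φ(-0.5) = 0.993790 - 0.308538 = 0.685252 ≈ 0.6853

P(180 < X < 300) ≈ 0.6853


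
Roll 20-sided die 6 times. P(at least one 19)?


P(no 19)^6 = (19/20)^6 = 47045881/64000000
P(≥1) = 1 - 47045881/64000000 = 16954119/64000000

P = 16954119/64000000 ≈ 26.49%


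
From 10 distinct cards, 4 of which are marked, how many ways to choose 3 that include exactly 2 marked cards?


Choose 2 of the 4 marked cards and 1 of the other 6 cards:
C(4,2)×C(6,1) = 6×6 = 36

36


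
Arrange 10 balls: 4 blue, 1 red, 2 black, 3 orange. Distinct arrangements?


10!/(4!×1!×2!×3!) = 12600

12600


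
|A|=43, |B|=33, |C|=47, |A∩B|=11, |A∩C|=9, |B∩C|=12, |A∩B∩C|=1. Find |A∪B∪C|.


|A∪B∪C| = 43+33+47-11-9-12+1 = 92

|A∪B∪C| = 92


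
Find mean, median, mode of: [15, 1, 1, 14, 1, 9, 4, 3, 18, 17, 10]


Sorted: [1, 1, 1, 3, 4, 9, 10, 14, 15, 17, 18]
Mean = 93/11
Median = 9
Freq: {15: 1, 1: 3, 14: 1, 9: 1, 4: 1, 3: 1, 18: 1, 17: 1, 10: 1}
Mode: [1]

Mean=93/11, Median=9, Mode=1


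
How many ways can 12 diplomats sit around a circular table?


Circular arrangements of 12 distinct objects: fix one position to break rotational symmetry.
(n-1)! = 11! = 39916800

39916800


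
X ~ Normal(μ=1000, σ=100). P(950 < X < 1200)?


z₁=(950-1000)/100=-0.5, z₂=(1200-1000)/100=2.0
P = Φ(2.0) - Φ(-0.5) = 0.977250 - 0.308538 = 0.668712 ≈ 0.6687

P(950 < X < 1200) ≈ 0.6687


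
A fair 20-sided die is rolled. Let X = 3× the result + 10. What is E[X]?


E[die] = (1+20)/2 = 21/2
E[X] = 3×21/2 + 10 = 83/2

E[X] = 83/2


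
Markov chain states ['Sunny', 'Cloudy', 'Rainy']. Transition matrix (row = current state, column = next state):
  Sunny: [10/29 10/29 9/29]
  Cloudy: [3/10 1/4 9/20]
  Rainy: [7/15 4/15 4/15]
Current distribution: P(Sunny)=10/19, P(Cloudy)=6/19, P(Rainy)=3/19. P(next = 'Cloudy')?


P(next=Cloudy) = Σᵢ P(now=i)×P(i→Cloudy)
= 10/19×10/29 + 6/19×1/4 + 3/19×4/15
= 100/551 + 3/38 + 4/95 = 1667/5510

P = 1667/5510 ≈ 0.3025


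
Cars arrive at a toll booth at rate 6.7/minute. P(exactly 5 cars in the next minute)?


Poisson(λ=6.7): P(X=5) = e^(-λ)×λ^k/k!
= e^(-6.7) × 6.7^5 / 5!
≈ 0.001230911903 × 13501.25107 / 120 ≈ 0.138490

P(X=5) ≈ 0.138490 ≈ 13.85%


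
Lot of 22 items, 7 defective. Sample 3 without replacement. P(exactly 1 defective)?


Hypergeometric: C(7,1)×C(15,2)/C(22,3)
= 7×105/1540 = 21/44

P(X=1) = 21/44 ≈ 47.73%


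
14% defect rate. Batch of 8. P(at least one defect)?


P(all good) = (43/50)^8 = 11688200277601/39062500000000
P(≥1 defect) = 27374299722399/39062500000000

P = 27374299722399/39062500000000 ≈ 70.08%


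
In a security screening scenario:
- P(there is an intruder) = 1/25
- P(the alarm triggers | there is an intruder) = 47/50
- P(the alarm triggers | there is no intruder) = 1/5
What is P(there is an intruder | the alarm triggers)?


Using Bayes' theorem:
P(A|B) = P(B|A)·P(A) / P(B)

P(the alarm triggers) = 47/50 × 1/25 + 1/5 × 24/25
= 47/1250 + 24/125 = 287/1250

P(there is an intruder|the alarm triggers) = (47/1250) / (287/1250) = 47/287

P(there is an intruder|the alarm triggers) = 47/287 ≈ 16.38%


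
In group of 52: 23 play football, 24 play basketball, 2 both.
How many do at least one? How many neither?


|A∪B| = 23+24-2 = 45
Neither = 52-45 = 7

At least one: 45; Neither: 7


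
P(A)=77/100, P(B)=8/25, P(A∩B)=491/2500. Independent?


P(A)×P(B) = 154/625
P(A∩B) = 491/2500
Not equal → NOT independent

No, not independent


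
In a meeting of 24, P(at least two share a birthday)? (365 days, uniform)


P(all different) = Π(365-i)/365 for i=0..23
= 0.461656
P(match) = 1 - 0.461656 = 0.538344

P ≈ 0.5383 ≈ 53.83%


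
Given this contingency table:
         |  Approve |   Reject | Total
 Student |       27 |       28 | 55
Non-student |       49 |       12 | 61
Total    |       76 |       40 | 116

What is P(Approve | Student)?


P(Approve | Student) = 27/(27+28) = 27/55

P(Approve|Student) = 27/55 ≈ 49.09%


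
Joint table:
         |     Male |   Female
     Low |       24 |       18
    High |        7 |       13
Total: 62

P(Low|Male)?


P(Low|Male) = 24/(24+7) = 24/31

P = 24/31 ≈ 77.42%


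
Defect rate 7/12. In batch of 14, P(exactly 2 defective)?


Binomial: P(X=2) = C(14,2)×p^2×(1-p)^12
= 91 × 49/144 × 244140625/8916100448256 = 1088623046875/1283918464548864

P(X=2) = 1088623046875/1283918464548864 ≈ 0.08%


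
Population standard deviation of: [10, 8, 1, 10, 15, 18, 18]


Mean = 80/7
  (10-80/7)²=100/49
  (8-80/7)²=576/49
  (1-80/7)²=5329/49
  (10-80/7)²=100/49
  (15-80/7)²=625/49
  (18-80/7)²=2116/49
  (18-80/7)²=2116/49
Σ(x-μ)² = 1566/7
σ² = (1566/7)/7 = 1566/49

σ = √(1566/49) ≈ 5.6532


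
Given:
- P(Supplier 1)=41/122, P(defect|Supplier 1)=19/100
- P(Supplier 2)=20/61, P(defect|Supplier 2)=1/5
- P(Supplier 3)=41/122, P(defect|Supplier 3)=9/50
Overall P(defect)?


P(B) = Σ P(B|Aᵢ)×P(Aᵢ)
  19/100×41/122 = 779/12200
  1/5×20/61 = 4/61
  9/50×41/122 = 369/6100
Sum = 2317/12200

P(defect) = 2317/12200 ≈ 18.99%


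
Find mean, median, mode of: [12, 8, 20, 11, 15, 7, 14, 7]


Sorted: [7, 7, 8, 11, 12, 14, 15, 20]
Mean = 94/8 = 47/4
Median = 23/2
Freq: {12: 1, 8: 1, 20: 1, 11: 1, 15: 1, 7: 2, 14: 1}
Mode: [7]

Mean=47/4, Median=23/2, Mode=7


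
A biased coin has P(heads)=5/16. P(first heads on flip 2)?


Geometric: P(X=2) = (1-p)^(k-1)×p = (11/16)^1×5/16 = 55/256

P(X=2) = 55/256 ≈ 21.48%


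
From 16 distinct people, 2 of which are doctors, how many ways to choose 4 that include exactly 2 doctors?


Choose 2 of the 2 doctors and 2 of the other 14 people:
C(2,2)×C(14,2) = 1×91 = 91

91


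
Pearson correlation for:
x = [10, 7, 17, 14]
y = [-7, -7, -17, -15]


n=4, Σx=48, Σy=-46, Σxy=-618, Σx²=634, Σy²=612
r = (4×(-618) - 48×(-46))/√((4×634 - 48²)(4×612 - (-46)²))
= -264/√(232×332) = -264/√77024 ≈ -264/277.5320 ≈ -0.9512

r ≈ -0.9512


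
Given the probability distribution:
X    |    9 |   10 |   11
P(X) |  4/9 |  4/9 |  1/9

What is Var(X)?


E[X] = 29/3
E[X²] = 845/9
Var(X) = E[X²] - (E[X])² = 845/9 - 841/9 = 4/9

Var(X) = 4/9 ≈ 0.4444


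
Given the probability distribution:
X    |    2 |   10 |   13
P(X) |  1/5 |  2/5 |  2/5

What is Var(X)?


E[X] = 48/5
E[X²] = 542/5
Var(X) = E[X²] - (E[X])² = 542/5 - 2304/25 = 406/25

Var(X) = 406/25 ≈ 16.2400


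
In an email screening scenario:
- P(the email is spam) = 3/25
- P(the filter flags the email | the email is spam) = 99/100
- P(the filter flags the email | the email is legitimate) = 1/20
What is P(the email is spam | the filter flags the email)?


Using Bayes' theorem:
P(A|B) = P(B|A)·P(A) / P(B)

P(the filter flags the email) = 99/100 × 3/25 + 1/20 × 22/25
= 297/2500 + 11/250 = 407/2500

P(the email is spam|the filter flags the email) = (297/2500) / (407/2500) = 27/37

P(the email is spam|the filter flags the email) = 27/37 ≈ 72.97%


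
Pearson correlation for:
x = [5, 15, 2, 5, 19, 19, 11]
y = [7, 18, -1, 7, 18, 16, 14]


n=7, Σx=76, Σy=79, Σxy=1138, Σx²=1122, Σy²=1199
r = (7×1138 - 76×79)/√((7×1122 - 76²)(7×1199 - 79²))
= 1962/√(2078×2152) = 1962/√4471856 ≈ 1962/2114.6763 ≈ 0.9278

r ≈ 0.9278


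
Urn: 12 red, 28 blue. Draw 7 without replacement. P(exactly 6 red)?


Hypergeometric: C(12,6)×C(28,1)/C(40,7)
= 924×28/18643560 = 1078/776815

P(X=6) = 1078/776815 ≈ 0.14%


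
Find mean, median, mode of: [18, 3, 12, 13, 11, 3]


Sorted: [3, 3, 11, 12, 13, 18]
Mean = 60/6 = 10
Median = 23/2
Freq: {18: 1, 3: 2, 12: 1, 13: 1, 11: 1}
Mode: [3]

Mean=10, Median=23/2, Mode=3


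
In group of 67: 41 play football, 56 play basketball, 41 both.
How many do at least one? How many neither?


|A∪B| = 41+56-41 = 56
Neither = 67-56 = 11

At least one: 56; Neither: 11


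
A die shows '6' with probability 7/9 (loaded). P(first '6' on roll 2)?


Geometric: P(X=2) = (1-p)^(k-1)×p = (2/9)^1×7/9 = 14/81

P(X=2) = 14/81 ≈ 17.28%


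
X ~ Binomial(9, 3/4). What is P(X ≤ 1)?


P(X ≤ 1) = Σ P(X=i) for i=0..1
P(X=0) = 1/262144
P(X=1) = 27/262144
Sum = 7/65536

P(X ≤ 1) = 7/65536 ≈ 0.01%


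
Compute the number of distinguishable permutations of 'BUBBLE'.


Letters: 6, freq: {'B': 3, 'U': 1, 'L': 1, 'E': 1}
6!/(3!×1!×1!×1!) = 720/6 = 120

120


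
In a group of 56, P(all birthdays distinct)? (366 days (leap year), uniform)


P(all different) = Π(366-i)/366 for i=0..55
= (366/366)×(365/366)×...×(311/366)
= 0.011818

P ≈ 0.0118 ≈ 1.18%


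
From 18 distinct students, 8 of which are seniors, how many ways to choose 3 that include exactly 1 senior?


Choose 1 of the 8 seniors and 2 of the other 10 students:
C(8,1)×C(10,2) = 8×45 = 360

360


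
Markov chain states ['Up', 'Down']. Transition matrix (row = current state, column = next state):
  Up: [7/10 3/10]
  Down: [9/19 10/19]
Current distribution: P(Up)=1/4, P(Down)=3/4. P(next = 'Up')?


P(next=Up) = Σᵢ P(now=i)×P(i→Up)
= 1/4×7/10 + 3/4×9/19
= 7/40 + 27/76 = 403/760

P = 403/760 ≈ 0.5303


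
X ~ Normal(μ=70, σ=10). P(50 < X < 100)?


z₁=(50-70)/10=-2.0, z₂=(100-70)/10=3.0
P = Φ(3.0) - Φ(-2.0) = 0.998650 - 0.022750 = 0.975900 ≈ 0.9759

P(50 < X < 100) ≈ 0.9759


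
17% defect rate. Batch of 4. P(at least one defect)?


P(all good) = (83/100)^4 = 47458321/100000000
P(≥1 defect) = 52541679/100000000

P = 52541679/100000000 ≈ 52.54%


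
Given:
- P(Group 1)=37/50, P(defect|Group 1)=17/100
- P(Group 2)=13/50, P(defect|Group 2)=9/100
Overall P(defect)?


P(B) = Σ P(B|Aᵢ)×P(Aᵢ)
  17/100×37/50 = 629/5000
  9/100×13/50 = 117/5000
Sum = 373/2500

P(defect) = 373/2500 ≈ 14.92%


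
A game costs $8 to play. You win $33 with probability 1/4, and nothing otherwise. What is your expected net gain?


E[gain] = (33-8)×1/4 + (-8)×3/4
= 25/4 - 6 = 1/4

Expected net gain = $1/4 ≈ $0.25


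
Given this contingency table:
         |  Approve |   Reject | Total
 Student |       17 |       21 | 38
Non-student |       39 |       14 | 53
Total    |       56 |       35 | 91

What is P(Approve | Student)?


P(Approve | Student) = 17/(17+21) = 17/38

P(Approve|Student) = 17/38 ≈ 44.74%


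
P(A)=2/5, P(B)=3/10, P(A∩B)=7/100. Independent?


P(A)×P(B) = 3/25
P(A∩B) = 7/100
Not equal → NOT independent

No, not independent


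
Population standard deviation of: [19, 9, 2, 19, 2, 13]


Mean = 64/6 = 32/3
  (19-32/3)²=625/9
  (9-32/3)²=25/9
  (2-32/3)²=676/9
  (19-32/3)²=625/9
  (2-32/3)²=676/9
  (13-32/3)²=49/9
Σ(x-μ)² = 892/3
σ² = (892/3)/6 = 446/9

σ = √(446/9) ≈ 7.0396


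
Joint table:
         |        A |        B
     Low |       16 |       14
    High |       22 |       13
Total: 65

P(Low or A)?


P(Low∨A) = P(Low) + P(A) - P(Low∧A)
= (30 + 38 - 16)/65 = 52/65 = 4/5

P = 4/5 ≈ 80.00%


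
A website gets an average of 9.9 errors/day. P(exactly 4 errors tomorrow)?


Poisson(λ=9.9): P(X=4) = e^(-λ)×λ^k/k!
= e^(-9.9) × 9.9^4 / 4!
≈ 5.017468206e-05 × 9605.9601 / 24 ≈ 0.020082

P(X=4) ≈ 0.020082 ≈ 2.01%


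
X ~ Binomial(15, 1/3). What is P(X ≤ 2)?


P(X ≤ 2) = Σ P(X=i) for i=0..2
P(X=0) = 32768/14348907
P(X=1) = 81920/4782969
P(X=2) = 286720/4782969
Sum = 1138688/14348907

P(X ≤ 2) = 1138688/14348907 ≈ 7.94%


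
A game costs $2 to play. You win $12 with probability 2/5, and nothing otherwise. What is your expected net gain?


E[gain] = (12-2)×2/5 + (-2)×3/5
= 4 - 6/5 = 14/5

Expected net gain = $14/5 ≈ $2.80


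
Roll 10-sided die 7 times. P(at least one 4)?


P(no 4)^7 = (9/10)^7 = 4782969/10000000
P(≥1) = 1 - 4782969/10000000 = 5217031/10000000

P = 5217031/10000000 ≈ 52.17%


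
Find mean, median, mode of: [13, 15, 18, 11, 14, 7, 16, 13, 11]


Sorted: [7, 11, 11, 13, 13, 14, 15, 16, 18]
Mean = 118/9
Median = 13
Freq: {13: 2, 15: 1, 18: 1, 11: 2, 14: 1, 7: 1, 16: 1}
Mode: [11, 13]

Mean=118/9, Median=13, Mode=[11, 13]


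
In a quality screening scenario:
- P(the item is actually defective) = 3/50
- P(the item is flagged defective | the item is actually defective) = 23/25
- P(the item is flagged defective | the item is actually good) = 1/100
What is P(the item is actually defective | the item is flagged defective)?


Using Bayes' theorem:
P(A|B) = P(B|A)·P(A) / P(B)

P(the item is flagged defective) = 23/25 × 3/50 + 1/100 × 47/50
= 69/1250 + 47/5000 = 323/5000

P(the item is actually defective|the item is flagged defective) = (69/1250) / (323/5000) = 276/323

P(the item is actually defective|the item is flagged defective) = 276/323 ≈ 85.45%


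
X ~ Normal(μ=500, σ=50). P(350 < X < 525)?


z₁=(350-500)/50=-3.0, z₂=(525-500)/50=0.5
P = Φ(0.5) - Φ(-3.0) = 0.691462 - 0.001350 = 0.690112 ≈ 0.6901

P(350 < X < 525) ≈ 0.6901


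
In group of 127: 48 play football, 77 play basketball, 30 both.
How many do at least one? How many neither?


|A∪B| = 48+77-30 = 95
Neither = 127-95 = 32

At least one: 95; Neither: 32


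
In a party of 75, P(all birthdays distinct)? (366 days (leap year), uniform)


P(all different) = Π(366-i)/366 for i=0..74
= (366/366)×(365/366)×...×(292/366)
= 0.000287

P ≈ 0.0003 ≈ 0.03%


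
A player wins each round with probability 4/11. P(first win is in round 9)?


Geometric: P(X=9) = (1-p)^(k-1)×p = (7/11)^8×4/11 = 23059204/2357947691

P(X=9) = 23059204/2357947691 ≈ 0.98%


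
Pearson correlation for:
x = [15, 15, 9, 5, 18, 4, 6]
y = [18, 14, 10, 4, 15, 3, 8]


n=7, Σx=72, Σy=72, Σxy=920, Σx²=932, Σy²=934
r = (7×920 - 72×72)/√((7×932 - 72²)(7×934 - 72²))
= 1256/√(1340×1354) = 1256/√1814360 ≈ 1256/1346.9818 ≈ 0.9325

r ≈ 0.9325


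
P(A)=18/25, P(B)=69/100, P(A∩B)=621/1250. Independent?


P(A)×P(B) = 621/1250
P(A∩B) = 621/1250
Equal ✓ → Independent

Yes, independent


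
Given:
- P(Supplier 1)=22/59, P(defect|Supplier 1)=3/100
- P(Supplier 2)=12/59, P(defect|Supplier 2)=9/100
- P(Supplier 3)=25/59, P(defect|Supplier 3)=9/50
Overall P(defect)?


P(B) = Σ P(B|Aᵢ)×P(Aᵢ)
  3/100×22/59 = 33/2950
  9/100×12/59 = 27/1475
  9/50×25/59 = 9/118
Sum = 156/1475

P(defect) = 156/1475 ≈ 10.58%


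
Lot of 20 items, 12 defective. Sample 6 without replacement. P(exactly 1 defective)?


Hypergeometric: C(12,1)×C(8,5)/C(20,6)
= 12×56/38760 = 28/1615

P(X=1) = 28/1615 ≈ 1.73%


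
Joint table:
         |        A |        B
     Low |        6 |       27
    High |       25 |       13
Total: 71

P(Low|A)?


P(Low|A) = 6/(6+25) = 6/31

P = 6/31 ≈ 19.35%


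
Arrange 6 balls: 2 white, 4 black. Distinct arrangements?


6!/(2!×4!) = 15

15


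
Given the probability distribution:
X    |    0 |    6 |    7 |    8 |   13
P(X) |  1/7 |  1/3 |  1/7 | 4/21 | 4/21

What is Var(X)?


E[X] = 7
E[X²] = 1331/21
Var(X) = E[X²] - (E[X])² = 1331/21 - 49 = 302/21

Var(X) = 302/21 ≈ 14.3810


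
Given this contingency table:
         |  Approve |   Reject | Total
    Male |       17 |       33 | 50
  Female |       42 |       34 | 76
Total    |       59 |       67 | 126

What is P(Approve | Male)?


P(Approve | Male) = 17/(17+33) = 17/50

P(Approve|Male) = 17/50 ≈ 34.00%


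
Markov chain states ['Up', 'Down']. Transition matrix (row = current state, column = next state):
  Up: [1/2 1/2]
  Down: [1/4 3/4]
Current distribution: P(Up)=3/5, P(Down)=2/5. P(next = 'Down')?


P(next=Down) = Σᵢ P(now=i)×P(i→Down)
= 3/5×1/2 + 2/5×3/4
= 3/10 + 3/10 = 3/5

P = 3/5 ≈ 0.6000


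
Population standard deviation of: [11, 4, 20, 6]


Mean = 41/4
  (11-41/4)²=9/16
  (4-41/4)²=625/16
  (20-41/4)²=1521/16
  (6-41/4)²=289/16
Σ(x-μ)² = 611/4
σ² = (611/4)/4 = 611/16

σ = √(611/16) ≈ 6.1796


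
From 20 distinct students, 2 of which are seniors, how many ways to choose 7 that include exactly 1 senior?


Choose 1 of the 2 seniors and 6 of the other 18 students:
C(2,1)×C(18,6) = 2×18564 = 37128

37128


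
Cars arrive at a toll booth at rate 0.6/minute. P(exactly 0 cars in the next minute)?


Poisson(λ=0.6): P(X=0) = e^(-λ)×λ^k/k!
= e^(-0.6) × 0.6^0 / 0!
≈ 0.5488116361 × 1 / 1 ≈ 0.548812

P(X=0) ≈ 0.548812 ≈ 54.88%


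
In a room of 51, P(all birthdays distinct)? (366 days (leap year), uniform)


P(all different) = Π(366-i)/366 for i=0..50
= (366/366)×(365/366)×...×(316/366)
= 0.025839

P ≈ 0.0258 ≈ 2.58%


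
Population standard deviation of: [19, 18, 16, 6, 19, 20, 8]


Mean = 106/7
  (19-106/7)²=729/49
  (18-106/7)²=400/49
  (16-106/7)²=36/49
  (6-106/7)²=4096/49
  (19-106/7)²=729/49
  (20-106/7)²=1156/49
  (8-106/7)²=2500/49
Σ(x-μ)² = 1378/7
σ² = (1378/7)/7 = 1378/49

σ = √(1378/49) ≈ 5.3031


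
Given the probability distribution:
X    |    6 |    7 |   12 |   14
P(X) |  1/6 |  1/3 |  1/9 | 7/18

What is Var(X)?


E[X] = 91/9
E[X²] = 1031/9
Var(X) = E[X²] - (E[X])² = 1031/9 - 8281/81 = 998/81

Var(X) = 998/81 ≈ 12.3210


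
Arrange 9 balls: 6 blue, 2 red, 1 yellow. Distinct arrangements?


9!/(6!×2!×1!) = 252

252


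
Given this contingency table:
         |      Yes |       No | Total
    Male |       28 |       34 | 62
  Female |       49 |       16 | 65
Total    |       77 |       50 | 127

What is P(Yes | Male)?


P(Yes | Male) = 28/(28+34) = 28/62 = 14/31

P(Yes|Male) = 14/31 ≈ 45.16%


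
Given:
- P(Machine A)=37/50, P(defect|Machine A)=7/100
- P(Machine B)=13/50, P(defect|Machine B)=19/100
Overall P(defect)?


P(B) = Σ P(B|Aᵢ)×P(Aᵢ)
  7/100×37/50 = 259/5000
  19/100×13/50 = 247/5000
Sum = 253/2500

P(defect) = 253/2500 ≈ 10.12%


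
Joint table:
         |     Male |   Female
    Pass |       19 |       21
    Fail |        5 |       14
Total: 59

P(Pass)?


P(Pass) = (19+21)/59 = 40/59

P(Pass) = 40/59 ≈ 67.80%


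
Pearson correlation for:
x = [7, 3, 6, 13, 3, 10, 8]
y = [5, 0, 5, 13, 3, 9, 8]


n=7, Σx=50, Σy=43, Σxy=397, Σx²=436, Σy²=373
r = (7×397 - 50×43)/√((7×436 - 50²)(7×373 - 43²))
= 629/√(552×762) = 629/√420624 ≈ 629/648.5553 ≈ 0.9698

r ≈ 0.9698


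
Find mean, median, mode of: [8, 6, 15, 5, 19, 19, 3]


Sorted: [3, 5, 6, 8, 15, 19, 19]
Mean = 75/7
Median = 8
Freq: {8: 1, 6: 1, 15: 1, 5: 1, 19: 2, 3: 1}
Mode: [19]

Mean=75/7, Median=8, Mode=19


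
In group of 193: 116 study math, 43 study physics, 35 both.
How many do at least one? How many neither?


|A∪B| = 116+43-35 = 124
Neither = 193-124 = 69

At least one: 124; Neither: 69
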